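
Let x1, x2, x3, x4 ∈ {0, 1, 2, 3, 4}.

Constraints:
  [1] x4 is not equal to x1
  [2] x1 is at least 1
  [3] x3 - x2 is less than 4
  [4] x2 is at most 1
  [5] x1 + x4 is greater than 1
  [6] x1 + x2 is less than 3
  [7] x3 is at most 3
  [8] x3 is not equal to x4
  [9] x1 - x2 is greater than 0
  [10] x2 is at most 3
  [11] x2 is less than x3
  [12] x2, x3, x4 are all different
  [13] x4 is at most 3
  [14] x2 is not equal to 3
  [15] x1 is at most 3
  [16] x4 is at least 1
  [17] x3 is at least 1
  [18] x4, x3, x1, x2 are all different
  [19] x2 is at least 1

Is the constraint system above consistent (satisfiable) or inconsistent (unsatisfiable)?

Constraints 2, 7, 10, 13, 15, 16, 17, and 19 confine each of x4, x3, x1, x2 to the 3 values {1, …, 3}.
Constraint 18 requires all 4 of them to be distinct, but only 3 values are available — impossible by the pigeonhole principle.

Unsatisfiable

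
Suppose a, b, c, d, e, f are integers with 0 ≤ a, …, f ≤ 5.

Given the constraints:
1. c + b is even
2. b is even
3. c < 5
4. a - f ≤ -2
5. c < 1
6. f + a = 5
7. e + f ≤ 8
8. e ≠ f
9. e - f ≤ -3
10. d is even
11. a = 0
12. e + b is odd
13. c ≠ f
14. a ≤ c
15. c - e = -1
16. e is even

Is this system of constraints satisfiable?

Constraint 16 makes e even and constraint 2 makes b even, so e + b must be even. Constraint 12 says e + b is odd — contradiction.

Unsatisfiable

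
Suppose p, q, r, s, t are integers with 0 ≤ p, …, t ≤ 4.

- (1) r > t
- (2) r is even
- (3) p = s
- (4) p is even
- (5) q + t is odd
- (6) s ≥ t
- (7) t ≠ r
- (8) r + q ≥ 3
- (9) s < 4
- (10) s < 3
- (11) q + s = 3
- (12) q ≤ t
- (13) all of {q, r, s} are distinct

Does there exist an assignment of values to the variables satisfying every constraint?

Take p = 2, q = 1, r = 4, s = 2, t = 2. Then constraint 8: r + q = 5; constraint 11: q + s = 3; constraint 13: values 1, 4, 2 are distinct, and every other listed constraint is also met.

Satisfiable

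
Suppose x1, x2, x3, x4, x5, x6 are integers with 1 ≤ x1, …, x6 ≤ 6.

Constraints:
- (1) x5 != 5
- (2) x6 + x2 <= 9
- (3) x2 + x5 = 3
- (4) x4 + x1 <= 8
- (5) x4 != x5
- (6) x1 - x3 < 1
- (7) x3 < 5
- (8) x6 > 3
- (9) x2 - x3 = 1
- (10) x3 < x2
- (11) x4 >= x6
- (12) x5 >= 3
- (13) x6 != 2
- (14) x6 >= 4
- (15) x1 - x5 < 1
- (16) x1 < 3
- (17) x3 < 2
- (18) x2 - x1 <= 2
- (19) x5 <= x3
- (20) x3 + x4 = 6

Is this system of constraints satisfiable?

From constraints 12 and 19: x3 ≥ x5 ≥ 3. From constraints 11 and 14: x4 ≥ x6 ≥ 4. Hence x3 + x4 ≥ 7. But constraint 20 requires x3 + x4 = 6, and 6 < 7. Contradiction.

Unsatisfiable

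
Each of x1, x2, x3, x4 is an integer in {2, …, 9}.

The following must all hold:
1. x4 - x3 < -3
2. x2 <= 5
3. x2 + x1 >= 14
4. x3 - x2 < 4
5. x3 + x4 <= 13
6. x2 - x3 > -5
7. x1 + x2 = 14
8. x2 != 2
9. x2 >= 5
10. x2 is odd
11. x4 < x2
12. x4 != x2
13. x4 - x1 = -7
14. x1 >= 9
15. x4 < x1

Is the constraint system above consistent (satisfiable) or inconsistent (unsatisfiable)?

One satisfying assignment is x1 = 9, x2 = 5, x3 = 8, x4 = 2.
For the less obvious constraints — constraint 1: x4 - x3 = -6; constraint 3: x2 + x1 = 14 — and the others hold by inspection.

Satisfiable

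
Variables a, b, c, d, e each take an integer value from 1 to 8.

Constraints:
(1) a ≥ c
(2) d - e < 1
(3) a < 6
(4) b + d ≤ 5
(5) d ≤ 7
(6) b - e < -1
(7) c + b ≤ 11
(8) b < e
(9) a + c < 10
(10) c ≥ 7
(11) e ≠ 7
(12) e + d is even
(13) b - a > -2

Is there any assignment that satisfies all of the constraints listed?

From constraints 1 and 10: a ≥ c and c ≥ 7, so a ≥ 7. From constraint 3: a ≤ 5. But 5 < 7, so no value of a works.

Unsatisfiable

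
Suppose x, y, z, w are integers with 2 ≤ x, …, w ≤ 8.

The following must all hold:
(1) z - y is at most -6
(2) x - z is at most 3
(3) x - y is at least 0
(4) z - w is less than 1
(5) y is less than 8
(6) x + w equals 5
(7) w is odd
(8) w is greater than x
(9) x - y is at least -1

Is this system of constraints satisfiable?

Unsatisfiable

Constraints 1, 2, and 9 give z − x ≥ -3, x − y ≥ -1, y − z ≥ 6.
Adding all 3 inequalities: the left sides telescope to 0, and the right sides sum to (-3) + (-1) + 6 = 2. So 0 ≥ 2, which is false.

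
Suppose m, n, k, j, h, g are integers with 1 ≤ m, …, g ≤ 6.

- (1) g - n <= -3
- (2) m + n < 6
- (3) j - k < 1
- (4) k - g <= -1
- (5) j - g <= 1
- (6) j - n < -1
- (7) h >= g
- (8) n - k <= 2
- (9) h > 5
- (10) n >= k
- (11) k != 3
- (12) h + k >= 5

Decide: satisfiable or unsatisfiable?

Unsatisfiable

Constraints 1, 4, and 8 give k − n ≥ -2, n − g ≥ 3, g − k ≥ 1.
Adding all 3 inequalities: the left sides telescope to 0, and the right sides sum to (-2) + 3 + 1 = 2. So 0 ≥ 2, which is false.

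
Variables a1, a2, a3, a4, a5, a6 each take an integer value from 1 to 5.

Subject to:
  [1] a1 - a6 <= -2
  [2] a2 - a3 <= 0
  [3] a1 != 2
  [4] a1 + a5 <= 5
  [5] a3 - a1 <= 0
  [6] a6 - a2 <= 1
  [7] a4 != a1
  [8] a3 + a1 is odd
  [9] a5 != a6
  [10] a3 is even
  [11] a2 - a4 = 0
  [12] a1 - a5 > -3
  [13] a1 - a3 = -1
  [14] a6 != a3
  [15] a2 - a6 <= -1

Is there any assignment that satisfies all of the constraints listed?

Unsatisfiable

Constraints 1, 2, 5, and 6 give a6 − a1 ≥ 2, a1 − a3 ≥ 0, a3 − a2 ≥ 0, a2 − a6 ≥ -1.
Adding all 4 inequalities: the left sides telescope to 0, and the right sides sum to 2 + 0 + 0 + (-1) = 1. So 0 ≥ 1, which is false.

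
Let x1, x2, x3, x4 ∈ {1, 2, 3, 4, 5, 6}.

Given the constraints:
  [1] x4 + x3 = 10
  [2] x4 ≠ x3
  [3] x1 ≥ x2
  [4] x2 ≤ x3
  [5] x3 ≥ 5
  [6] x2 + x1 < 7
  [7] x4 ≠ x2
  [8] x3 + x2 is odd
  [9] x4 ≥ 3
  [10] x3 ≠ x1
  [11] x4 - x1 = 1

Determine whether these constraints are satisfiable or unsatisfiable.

Take x1 = 3, x2 = 3, x3 = 6, x4 = 4. Then constraint 1: x4 + x3 = 10; constraint 6: x2 + x1 = 6, and every other listed constraint is also met.

Satisfiable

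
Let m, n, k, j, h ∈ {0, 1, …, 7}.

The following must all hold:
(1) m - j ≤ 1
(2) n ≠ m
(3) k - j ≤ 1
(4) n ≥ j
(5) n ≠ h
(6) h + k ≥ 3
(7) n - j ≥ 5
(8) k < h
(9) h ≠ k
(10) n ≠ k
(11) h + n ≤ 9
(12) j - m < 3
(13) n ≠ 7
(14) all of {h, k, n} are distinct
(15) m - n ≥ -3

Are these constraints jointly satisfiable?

Constraints 1, 7, and 15 give m − n ≥ -3, n − j ≥ 5, j − m ≥ -1.
Adding all 3 inequalities: the left sides telescope to 0, and the right sides sum to (-3) + 5 + (-1) = 1. So 0 ≥ 1, which is false.

Unsatisfiable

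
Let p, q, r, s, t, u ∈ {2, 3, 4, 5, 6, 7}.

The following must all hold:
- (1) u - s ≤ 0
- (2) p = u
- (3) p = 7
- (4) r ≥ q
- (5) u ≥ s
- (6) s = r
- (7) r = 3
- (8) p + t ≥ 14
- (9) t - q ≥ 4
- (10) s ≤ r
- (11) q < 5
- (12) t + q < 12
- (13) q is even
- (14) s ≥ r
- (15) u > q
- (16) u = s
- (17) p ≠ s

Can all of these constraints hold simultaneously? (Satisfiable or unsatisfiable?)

Unsatisfiable

Constraint 3 fixes p = 7 and constraint 7 fixes r = 3. Constraints 2, 6, and 16 give p = u = s = r, so p = r. But 7 ≠ 3 — contradiction.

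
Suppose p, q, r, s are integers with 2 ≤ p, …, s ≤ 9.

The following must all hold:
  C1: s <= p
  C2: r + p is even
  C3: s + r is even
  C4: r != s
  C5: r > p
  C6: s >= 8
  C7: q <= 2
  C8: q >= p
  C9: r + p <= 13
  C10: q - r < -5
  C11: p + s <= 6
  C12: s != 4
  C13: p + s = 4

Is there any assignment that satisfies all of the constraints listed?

From constraints 1 and 6: p ≥ s and s ≥ 8, so p ≥ 8. From constraints 7 and 8: p ≤ q and q ≤ 2, so p ≤ 2. But 2 < 8, so no value of p works.

Unsatisfiable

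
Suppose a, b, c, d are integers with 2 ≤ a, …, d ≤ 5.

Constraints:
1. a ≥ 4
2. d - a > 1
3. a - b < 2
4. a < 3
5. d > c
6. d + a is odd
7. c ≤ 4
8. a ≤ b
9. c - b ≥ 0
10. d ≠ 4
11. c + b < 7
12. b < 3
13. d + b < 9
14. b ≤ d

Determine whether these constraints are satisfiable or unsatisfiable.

Unsatisfiable

From constraints 1 and 8: b ≥ a and a ≥ 4, so b ≥ 4. From constraint 12: b ≤ 2. But 2 < 4, so no value of b works.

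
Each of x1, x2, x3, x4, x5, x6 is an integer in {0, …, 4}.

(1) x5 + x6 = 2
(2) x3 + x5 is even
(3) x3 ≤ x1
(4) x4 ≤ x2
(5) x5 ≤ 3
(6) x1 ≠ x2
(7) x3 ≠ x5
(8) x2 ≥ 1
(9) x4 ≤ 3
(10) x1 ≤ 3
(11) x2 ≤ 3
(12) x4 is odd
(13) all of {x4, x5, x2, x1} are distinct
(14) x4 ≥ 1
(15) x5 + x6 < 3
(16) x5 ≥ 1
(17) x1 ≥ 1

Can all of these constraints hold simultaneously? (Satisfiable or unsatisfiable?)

Unsatisfiable

Constraints 5, 8, 9, 10, 11, 14, 16, and 17 confine each of x4, x5, x2, x1 to the 3 values {1, …, 3}.
Constraint 13 requires all 4 of them to be distinct, but only 3 values are available — impossible by the pigeonhole principle.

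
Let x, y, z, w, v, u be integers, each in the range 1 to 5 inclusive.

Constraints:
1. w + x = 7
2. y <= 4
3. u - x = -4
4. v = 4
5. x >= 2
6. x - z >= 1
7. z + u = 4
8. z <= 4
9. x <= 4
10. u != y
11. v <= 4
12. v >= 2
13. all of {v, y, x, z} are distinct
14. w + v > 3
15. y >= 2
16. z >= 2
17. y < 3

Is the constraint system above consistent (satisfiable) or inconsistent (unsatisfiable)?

Constraints 2, 5, 8, 9, 11, 12, 15, and 16 confine each of v, y, x, z to the 3 values {2, …, 4}.
Constraint 13 requires all 4 of them to be distinct, but only 3 values are available — impossible by the pigeonhole principle.

Unsatisfiable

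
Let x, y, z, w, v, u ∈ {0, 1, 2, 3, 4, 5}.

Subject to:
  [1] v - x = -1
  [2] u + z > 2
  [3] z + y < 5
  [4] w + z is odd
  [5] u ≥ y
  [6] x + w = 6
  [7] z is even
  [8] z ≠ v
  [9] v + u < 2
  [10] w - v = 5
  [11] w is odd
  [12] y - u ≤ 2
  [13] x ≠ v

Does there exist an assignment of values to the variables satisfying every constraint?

Satisfiable

Setting (x, y, z, w, v, u) = (1, 0, 4, 5, 0, 0) satisfies everything: constraint 1: v - x = -1; constraint 2: u + z = 4, and the others follow.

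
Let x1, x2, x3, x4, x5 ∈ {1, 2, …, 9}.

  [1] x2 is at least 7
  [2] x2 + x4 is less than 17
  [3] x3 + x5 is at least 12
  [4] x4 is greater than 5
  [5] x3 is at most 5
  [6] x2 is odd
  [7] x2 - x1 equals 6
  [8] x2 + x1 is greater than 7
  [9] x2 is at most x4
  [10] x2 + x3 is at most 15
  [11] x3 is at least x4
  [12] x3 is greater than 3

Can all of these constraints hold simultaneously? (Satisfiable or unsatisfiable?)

Unsatisfiable

From constraints 1 and 9: x4 ≥ x2 and x2 ≥ 7, so x4 ≥ 7. From constraints 5 and 11: x4 ≤ x3 and x3 ≤ 5, so x4 ≤ 5. But 5 < 7, so no value of x4 works.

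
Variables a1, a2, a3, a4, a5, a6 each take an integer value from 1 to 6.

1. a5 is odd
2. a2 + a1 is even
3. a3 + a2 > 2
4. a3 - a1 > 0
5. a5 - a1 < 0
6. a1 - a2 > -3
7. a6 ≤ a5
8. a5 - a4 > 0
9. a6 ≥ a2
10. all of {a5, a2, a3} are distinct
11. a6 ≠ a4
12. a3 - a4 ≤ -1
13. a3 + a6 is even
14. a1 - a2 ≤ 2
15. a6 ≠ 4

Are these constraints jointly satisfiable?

Unsatisfiable

Constraints 4, 5, 8, and 12 give a1 < a3, a3 < a4, a4 < a5, a5 < a1. Chaining: a1 < a3 < a4 < a5 < a1, which forces a1 < a1 — impossible.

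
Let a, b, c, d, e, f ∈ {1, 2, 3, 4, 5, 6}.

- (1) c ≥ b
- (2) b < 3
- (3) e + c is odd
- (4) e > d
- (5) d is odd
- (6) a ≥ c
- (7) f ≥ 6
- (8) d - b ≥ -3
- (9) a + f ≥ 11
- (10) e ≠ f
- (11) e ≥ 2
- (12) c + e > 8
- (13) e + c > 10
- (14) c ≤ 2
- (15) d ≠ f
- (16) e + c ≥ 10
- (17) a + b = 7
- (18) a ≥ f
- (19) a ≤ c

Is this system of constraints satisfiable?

From constraints 7 and 18: a ≥ f and f ≥ 6, so a ≥ 6. From constraints 14 and 19: a ≤ c and c ≤ 2, so a ≤ 2. But 2 < 6, so no value of a works.

Unsatisfiable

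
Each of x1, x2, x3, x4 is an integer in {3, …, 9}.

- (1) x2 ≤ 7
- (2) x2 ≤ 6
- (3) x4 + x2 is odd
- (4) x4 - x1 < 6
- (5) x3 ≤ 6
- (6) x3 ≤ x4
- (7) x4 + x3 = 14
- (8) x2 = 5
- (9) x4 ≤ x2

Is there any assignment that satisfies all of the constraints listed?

From constraints 1 and 9: x4 ≤ x2 ≤ 7. From constraint 5: x3 ≤ 6. Hence x4 + x3 ≤ 13. But constraint 7 requires x4 + x3 = 14, and 14 > 13. Contradiction.

Unsatisfiable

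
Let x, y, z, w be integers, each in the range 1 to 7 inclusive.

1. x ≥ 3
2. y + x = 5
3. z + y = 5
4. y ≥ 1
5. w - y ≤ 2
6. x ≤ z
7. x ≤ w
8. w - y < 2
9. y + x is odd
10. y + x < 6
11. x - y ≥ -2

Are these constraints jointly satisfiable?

Satisfiable

Try x = 3, y = 2, z = 3, w = 3.
Check constraint 2: y + x = 5; constraint 3: z + y = 5; constraint 5: w - y = 1. The remaining constraints are straightforward to verify.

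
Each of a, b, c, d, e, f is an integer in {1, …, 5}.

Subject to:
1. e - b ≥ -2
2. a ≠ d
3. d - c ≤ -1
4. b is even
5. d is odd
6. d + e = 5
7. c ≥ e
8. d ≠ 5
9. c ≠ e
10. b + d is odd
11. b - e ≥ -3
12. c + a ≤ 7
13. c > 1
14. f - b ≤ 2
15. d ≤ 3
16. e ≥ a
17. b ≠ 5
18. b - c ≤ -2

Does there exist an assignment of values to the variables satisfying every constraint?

Satisfiable

The assignment a = 1, b = 2, c = 4, d = 3, e = 2, f = 3 works:
  constraint 1 holds since e - b = 0.
  constraint 3 holds since d - c = -1.
  constraint 6 holds since d + e = 5.
The rest check out directly.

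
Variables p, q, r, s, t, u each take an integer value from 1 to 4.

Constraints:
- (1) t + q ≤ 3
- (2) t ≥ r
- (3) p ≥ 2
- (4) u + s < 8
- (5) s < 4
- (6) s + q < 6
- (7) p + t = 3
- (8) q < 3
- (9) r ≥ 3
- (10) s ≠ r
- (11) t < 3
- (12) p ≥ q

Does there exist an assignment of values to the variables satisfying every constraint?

Unsatisfiable

From constraint 3: p ≥ 2. From constraints 2 and 9: t ≥ r ≥ 3. Hence p + t ≥ 5. But constraint 7 requires p + t = 3, and 3 < 5. Contradiction.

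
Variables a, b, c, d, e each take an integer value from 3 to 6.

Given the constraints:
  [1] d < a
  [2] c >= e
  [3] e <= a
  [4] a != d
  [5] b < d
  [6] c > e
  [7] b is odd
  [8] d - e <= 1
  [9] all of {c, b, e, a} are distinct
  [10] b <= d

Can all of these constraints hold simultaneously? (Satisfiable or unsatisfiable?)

Satisfiable

Setting (a, b, c, d, e) = (6, 3, 5, 4, 4) satisfies everything: constraint 8: d - e = 0; constraint 9: values 5, 3, 4, 6 are distinct, and the others follow.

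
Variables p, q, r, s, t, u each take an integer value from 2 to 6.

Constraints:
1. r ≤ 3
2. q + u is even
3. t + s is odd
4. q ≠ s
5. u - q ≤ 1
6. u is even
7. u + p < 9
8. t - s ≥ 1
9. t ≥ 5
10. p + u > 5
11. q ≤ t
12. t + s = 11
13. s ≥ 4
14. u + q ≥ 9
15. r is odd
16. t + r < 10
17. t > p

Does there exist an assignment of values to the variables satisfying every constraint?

Satisfiable

Setting (p, q, r, s, t, u) = (2, 6, 3, 5, 6, 4) satisfies everything: constraint 5: u - q = -2; constraint 7: u + p = 6; constraint 8: t - s = 1, and the others follow.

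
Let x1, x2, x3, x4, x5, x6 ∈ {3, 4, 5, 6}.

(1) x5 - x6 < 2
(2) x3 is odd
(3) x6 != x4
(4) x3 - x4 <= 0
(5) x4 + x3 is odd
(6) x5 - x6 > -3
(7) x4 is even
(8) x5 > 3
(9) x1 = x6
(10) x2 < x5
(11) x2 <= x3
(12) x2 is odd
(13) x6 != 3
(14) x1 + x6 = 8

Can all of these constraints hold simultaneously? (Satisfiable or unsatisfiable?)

Satisfiable

The assignment x1 = 4, x2 = 3, x3 = 3, x4 = 6, x5 = 4, x6 = 4 works:
  constraint 1 holds since x5 - x6 = 0.
  constraint 4 holds since x3 - x4 = -3.
  constraint 6 holds since x5 - x6 = 0.
The rest check out directly.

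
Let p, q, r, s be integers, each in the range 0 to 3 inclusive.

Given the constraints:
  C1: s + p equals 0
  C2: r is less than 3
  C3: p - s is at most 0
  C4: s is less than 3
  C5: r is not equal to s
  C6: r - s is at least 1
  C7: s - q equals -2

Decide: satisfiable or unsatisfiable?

Satisfiable

One satisfying assignment is p = 0, q = 2, r = 2, s = 0.
For the less obvious constraints — constraint 1: s + p = 0; constraint 3: p - s = 0 — and the others hold by inspection.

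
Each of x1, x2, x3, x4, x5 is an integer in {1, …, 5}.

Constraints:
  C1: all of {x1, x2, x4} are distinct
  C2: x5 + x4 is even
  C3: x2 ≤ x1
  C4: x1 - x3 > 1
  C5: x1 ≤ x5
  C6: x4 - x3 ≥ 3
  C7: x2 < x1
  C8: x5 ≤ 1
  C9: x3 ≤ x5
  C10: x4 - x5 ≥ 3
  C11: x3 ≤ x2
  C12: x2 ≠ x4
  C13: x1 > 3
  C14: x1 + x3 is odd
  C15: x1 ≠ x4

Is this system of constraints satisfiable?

From constraint 13: x1 ≥ 4. From constraints 5 and 8: x1 ≤ x5 and x5 ≤ 1, so x1 ≤ 1. But 1 < 4, so no value of x1 works.

Unsatisfiable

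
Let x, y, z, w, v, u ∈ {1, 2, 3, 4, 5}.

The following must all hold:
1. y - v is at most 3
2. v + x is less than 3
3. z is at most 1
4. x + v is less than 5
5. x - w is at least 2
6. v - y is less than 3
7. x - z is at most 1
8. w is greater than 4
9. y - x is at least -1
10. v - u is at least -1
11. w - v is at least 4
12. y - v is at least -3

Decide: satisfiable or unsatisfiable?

Unsatisfiable

Constraints 1, 5, 9, and 11 give v − y ≥ -3, y − x ≥ -1, x − w ≥ 2, w − v ≥ 4.
Adding all 4 inequalities: the left sides telescope to 0, and the right sides sum to (-3) + (-1) + 2 + 4 = 2. So 0 ≥ 2, which is false.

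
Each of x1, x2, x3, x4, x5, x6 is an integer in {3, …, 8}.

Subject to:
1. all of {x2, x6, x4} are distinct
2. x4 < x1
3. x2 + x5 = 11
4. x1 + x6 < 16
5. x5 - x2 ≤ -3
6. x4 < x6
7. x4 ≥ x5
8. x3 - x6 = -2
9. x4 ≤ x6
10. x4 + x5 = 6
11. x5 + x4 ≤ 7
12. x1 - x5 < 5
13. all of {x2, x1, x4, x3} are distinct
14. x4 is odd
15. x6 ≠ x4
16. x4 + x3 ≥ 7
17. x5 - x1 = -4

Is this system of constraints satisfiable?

Satisfiable

Try x1 = 7, x2 = 8, x3 = 5, x4 = 3, x5 = 3, x6 = 7.
Check constraint 3: x2 + x5 = 11; constraint 4: x1 + x6 = 14. The remaining constraints are straightforward to verify.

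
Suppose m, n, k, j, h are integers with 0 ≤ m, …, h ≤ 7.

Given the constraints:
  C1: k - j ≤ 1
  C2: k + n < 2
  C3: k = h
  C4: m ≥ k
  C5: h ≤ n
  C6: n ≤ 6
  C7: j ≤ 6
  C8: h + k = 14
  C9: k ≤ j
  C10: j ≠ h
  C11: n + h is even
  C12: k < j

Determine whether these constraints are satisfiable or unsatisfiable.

From constraints 5 and 6: h ≤ n ≤ 6. From constraints 7 and 9: k ≤ j ≤ 6. Hence h + k ≤ 12. But constraint 8 requires h + k = 14, and 14 > 12. Contradiction.

Unsatisfiable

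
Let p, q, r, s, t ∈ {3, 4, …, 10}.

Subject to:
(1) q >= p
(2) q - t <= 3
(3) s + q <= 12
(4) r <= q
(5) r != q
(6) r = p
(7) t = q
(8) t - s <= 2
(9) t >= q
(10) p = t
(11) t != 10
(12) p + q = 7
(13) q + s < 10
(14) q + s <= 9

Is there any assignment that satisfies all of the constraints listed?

Unsatisfiable

From constraints 6, 7, and 10, r = p = t = q, so r = q. But constraint 5 says r ≠ q. Contradiction.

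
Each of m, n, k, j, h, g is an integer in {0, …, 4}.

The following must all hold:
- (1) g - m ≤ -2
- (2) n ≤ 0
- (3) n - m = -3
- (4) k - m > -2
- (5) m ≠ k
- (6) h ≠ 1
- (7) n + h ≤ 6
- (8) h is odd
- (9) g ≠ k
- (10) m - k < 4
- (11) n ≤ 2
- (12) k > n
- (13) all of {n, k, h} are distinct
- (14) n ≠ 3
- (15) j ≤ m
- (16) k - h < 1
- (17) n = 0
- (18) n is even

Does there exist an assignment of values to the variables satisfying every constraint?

Satisfiable

Take m = 3, n = 0, k = 2, j = 3, h = 3, g = 1. Then constraint 1: g - m = -2; constraint 3: n - m = -3, and every other listed constraint is also met.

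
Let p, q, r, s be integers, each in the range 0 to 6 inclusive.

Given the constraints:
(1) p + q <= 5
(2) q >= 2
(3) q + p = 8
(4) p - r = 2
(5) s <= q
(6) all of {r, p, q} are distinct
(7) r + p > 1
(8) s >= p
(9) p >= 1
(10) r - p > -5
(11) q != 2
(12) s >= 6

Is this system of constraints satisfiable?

Unsatisfiable

From constraint 9: p ≥ 1. From constraints 5 and 12: q ≥ s ≥ 6. Hence p + q ≥ 7. But constraint 1 requires p + q ≤ 5, and 5 < 7. Contradiction.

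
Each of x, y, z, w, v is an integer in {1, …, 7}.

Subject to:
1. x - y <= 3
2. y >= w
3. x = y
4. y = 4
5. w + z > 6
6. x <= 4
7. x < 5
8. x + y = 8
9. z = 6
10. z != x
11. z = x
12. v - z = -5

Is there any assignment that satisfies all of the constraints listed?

Unsatisfiable

Constraint 9 fixes z = 6 and constraint 4 fixes y = 4. Constraints 3 and 11 give z = x = y, so z = y. But 6 ≠ 4 — contradiction.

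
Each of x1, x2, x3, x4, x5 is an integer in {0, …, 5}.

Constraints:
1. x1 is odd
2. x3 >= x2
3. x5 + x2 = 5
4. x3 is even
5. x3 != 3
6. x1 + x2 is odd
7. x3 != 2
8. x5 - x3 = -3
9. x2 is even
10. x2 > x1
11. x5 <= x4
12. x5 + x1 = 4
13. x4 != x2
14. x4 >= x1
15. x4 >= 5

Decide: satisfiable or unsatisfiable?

Satisfiable

Setting (x1, x2, x3, x4, x5) = (3, 4, 4, 5, 1) satisfies everything: constraint 3: x5 + x2 = 5; constraint 8: x5 - x3 = -3, and the others follow.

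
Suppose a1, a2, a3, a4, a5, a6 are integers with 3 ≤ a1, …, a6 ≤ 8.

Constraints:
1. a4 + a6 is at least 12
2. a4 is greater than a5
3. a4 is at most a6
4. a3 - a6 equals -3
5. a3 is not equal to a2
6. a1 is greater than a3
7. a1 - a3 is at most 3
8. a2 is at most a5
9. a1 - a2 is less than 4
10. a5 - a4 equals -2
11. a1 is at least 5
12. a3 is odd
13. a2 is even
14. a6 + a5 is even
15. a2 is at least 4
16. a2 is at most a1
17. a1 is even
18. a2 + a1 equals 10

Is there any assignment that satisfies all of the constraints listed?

Satisfiable

Try a1 = 6, a2 = 4, a3 = 5, a4 = 6, a5 = 4, a6 = 8.
Check constraint 1: a4 + a6 = 14; constraint 4: a3 - a6 = -3; constraint 7: a1 - a3 = 1. The remaining constraints are straightforward to verify.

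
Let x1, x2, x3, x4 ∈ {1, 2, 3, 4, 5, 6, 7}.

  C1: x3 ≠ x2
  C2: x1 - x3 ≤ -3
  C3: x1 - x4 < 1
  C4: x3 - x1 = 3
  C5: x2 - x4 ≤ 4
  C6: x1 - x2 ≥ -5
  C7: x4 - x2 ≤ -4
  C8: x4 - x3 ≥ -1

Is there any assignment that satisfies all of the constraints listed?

Unsatisfiable

Constraints 2, 6, 7, and 8 give x1 − x2 ≥ -5, x2 − x4 ≥ 4, x4 − x3 ≥ -1, x3 − x1 ≥ 3.
Adding all 4 inequalities: the left sides telescope to 0, and the right sides sum to (-5) + 4 + (-1) + 3 = 1. So 0 ≥ 1, which is false.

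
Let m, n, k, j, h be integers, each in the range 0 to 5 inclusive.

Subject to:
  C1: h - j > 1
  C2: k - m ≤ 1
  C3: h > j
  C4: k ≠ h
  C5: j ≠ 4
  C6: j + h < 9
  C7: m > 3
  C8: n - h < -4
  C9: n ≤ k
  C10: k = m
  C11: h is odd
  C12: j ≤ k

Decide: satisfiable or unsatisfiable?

The assignment m = 4, n = 0, k = 4, j = 1, h = 5 works:
  constraint 1 holds since h - j = 4.
  constraint 2 holds since k - m = 0.
  constraint 6 holds since j + h = 6.
The rest check out directly.

Satisfiable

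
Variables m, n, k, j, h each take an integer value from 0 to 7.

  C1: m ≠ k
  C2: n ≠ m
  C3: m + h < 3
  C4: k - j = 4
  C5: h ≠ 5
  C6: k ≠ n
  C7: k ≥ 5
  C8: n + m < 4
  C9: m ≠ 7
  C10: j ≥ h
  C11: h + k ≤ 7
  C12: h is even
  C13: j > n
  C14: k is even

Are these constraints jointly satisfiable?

Satisfiable

Setting (m, n, k, j, h) = (0, 1, 6, 2, 0) satisfies everything: constraint 3: m + h = 0; constraint 4: k - j = 4, and the others follow.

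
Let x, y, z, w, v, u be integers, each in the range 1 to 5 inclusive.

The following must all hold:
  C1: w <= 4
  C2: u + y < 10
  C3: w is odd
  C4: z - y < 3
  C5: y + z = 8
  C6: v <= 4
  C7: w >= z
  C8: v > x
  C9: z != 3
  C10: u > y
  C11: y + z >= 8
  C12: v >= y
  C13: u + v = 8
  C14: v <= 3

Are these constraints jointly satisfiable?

From constraints 12 and 14: y ≤ v ≤ 3. From constraints 1 and 7: z ≤ w ≤ 4. Hence y + z ≤ 7. But constraint 5 requires y + z = 8, and 8 > 7. Contradiction.

Unsatisfiable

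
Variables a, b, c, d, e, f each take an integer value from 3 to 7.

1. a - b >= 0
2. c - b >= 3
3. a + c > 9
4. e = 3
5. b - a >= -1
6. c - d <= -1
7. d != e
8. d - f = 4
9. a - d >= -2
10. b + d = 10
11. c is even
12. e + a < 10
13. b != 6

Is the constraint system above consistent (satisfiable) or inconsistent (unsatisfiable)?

Unsatisfiable

Constraints 2, 5, 6, and 9 give a − d ≥ -2, d − c ≥ 1, c − b ≥ 3, b − a ≥ -1.
Adding all 4 inequalities: the left sides telescope to 0, and the right sides sum to (-2) + 1 + 3 + (-1) = 1. So 0 ≥ 1, which is false.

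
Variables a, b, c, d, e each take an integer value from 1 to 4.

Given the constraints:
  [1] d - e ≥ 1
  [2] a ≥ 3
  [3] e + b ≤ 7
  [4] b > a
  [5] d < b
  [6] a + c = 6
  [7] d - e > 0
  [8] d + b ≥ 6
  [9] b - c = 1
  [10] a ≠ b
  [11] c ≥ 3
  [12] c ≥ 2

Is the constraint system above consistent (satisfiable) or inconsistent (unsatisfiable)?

Setting (a, b, c, d, e) = (3, 4, 3, 2, 1) satisfies everything: constraint 1: d - e = 1; constraint 3: e + b = 5, and the others follow.

Satisfiable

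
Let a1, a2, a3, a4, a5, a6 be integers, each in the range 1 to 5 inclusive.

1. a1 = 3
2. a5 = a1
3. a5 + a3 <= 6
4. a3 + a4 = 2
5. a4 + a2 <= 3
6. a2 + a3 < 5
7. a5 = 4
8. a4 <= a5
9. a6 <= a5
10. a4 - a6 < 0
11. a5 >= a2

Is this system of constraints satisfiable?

Constraint 7 fixes a5 = 4 and constraint 1 fixes a1 = 3, but constraint 2 requires a5 = a1. Since 4 ≠ 3, contradiction.

Unsatisfiable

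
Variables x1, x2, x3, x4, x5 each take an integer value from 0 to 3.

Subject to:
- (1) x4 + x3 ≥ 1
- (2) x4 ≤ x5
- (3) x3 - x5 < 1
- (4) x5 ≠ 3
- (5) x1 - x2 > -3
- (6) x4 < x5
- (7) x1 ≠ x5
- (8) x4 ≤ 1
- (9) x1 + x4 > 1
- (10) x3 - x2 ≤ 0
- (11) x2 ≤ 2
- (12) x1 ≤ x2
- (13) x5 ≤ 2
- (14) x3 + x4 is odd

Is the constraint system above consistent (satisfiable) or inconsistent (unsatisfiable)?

Satisfiable

Try x1 = 1, x2 = 1, x3 = 0, x4 = 1, x5 = 2.
Check constraint 1: x4 + x3 = 1; constraint 3: x3 - x5 = -2. The remaining constraints are straightforward to verify.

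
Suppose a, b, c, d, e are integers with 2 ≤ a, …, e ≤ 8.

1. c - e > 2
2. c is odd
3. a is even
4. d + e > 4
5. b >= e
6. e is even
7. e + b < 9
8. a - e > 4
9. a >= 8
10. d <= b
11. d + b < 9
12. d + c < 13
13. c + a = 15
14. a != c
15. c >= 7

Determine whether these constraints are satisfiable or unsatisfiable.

Take a = 8, b = 4, c = 7, d = 4, e = 2. Then constraint 1: c - e = 5; constraint 4: d + e = 6, and every other listed constraint is also met.

Satisfiable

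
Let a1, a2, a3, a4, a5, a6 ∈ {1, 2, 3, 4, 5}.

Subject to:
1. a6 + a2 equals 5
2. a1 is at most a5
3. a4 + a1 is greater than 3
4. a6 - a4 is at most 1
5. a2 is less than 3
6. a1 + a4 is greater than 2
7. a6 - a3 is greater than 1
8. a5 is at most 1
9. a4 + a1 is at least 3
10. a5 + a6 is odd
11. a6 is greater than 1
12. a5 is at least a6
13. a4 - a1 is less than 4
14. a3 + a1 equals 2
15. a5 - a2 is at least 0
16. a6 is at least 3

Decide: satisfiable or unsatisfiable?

Unsatisfiable

From constraint 16: a6 ≥ 3. From constraints 8 and 12: a6 ≤ a5 and a5 ≤ 1, so a6 ≤ 1. But 1 < 3, so no value of a6 works.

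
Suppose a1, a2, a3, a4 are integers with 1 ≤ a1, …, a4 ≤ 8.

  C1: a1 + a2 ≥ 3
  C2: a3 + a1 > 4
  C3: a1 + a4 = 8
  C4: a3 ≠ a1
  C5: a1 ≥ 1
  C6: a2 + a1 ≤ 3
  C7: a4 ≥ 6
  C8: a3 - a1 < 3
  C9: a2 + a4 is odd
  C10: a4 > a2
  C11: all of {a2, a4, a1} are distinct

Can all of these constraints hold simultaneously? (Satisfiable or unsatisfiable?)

Try a1 = 2, a2 = 1, a3 = 3, a4 = 6.
Check constraint 1: a1 + a2 = 3; constraint 2: a3 + a1 = 5; constraint 3: a1 + a4 = 8. The remaining constraints are straightforward to verify.

Satisfiable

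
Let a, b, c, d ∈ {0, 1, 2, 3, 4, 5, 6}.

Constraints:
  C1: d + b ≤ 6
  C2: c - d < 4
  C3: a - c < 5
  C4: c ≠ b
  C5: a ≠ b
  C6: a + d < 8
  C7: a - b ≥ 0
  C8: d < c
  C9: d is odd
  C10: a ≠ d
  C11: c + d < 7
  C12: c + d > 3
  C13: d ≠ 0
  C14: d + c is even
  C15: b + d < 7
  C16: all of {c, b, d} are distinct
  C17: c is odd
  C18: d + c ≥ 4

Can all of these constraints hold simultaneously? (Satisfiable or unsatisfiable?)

The assignment a = 5, b = 4, c = 3, d = 1 works:
  constraint 1 holds since d + b = 5.
  constraint 2 holds since c - d = 2.
  constraint 3 holds since a - c = 2.
The rest check out directly.

Satisfiable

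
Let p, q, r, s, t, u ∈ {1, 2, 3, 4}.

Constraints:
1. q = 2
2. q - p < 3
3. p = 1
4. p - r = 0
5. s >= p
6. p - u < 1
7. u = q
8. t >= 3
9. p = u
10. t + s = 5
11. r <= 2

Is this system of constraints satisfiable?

Constraint 3 fixes p = 1 and constraint 1 fixes q = 2. Constraints 7 and 9 give p = u = q, so p = q. But 1 ≠ 2 — contradiction.

Unsatisfiable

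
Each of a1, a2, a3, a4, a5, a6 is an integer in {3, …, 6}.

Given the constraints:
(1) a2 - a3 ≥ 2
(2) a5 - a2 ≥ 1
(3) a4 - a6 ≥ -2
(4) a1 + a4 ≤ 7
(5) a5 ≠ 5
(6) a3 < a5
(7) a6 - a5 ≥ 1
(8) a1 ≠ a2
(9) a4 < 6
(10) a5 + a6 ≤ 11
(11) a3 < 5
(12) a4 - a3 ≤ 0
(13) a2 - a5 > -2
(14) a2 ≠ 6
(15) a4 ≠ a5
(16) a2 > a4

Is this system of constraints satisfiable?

Unsatisfiable

Constraints 1, 2, 3, 7, and 12 give a4 − a6 ≥ -2, a6 − a5 ≥ 1, a5 − a2 ≥ 1, a2 − a3 ≥ 2, a3 − a4 ≥ 0.
Adding all 5 inequalities: the left sides telescope to 0, and the right sides sum to (-2) + 1 + 1 + 2 + 0 = 2. So 0 ≥ 2, which is false.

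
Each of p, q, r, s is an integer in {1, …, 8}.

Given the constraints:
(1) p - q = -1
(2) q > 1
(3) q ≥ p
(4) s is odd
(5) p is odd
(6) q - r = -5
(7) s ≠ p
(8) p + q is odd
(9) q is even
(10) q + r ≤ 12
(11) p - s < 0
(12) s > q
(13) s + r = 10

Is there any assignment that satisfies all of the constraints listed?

Satisfiable

The assignment p = 1, q = 2, r = 7, s = 3 works:
  constraint 1 holds since p - q = -1.
  constraint 6 holds since q - r = -5.
  constraint 10 holds since q + r = 9.
The rest check out directly.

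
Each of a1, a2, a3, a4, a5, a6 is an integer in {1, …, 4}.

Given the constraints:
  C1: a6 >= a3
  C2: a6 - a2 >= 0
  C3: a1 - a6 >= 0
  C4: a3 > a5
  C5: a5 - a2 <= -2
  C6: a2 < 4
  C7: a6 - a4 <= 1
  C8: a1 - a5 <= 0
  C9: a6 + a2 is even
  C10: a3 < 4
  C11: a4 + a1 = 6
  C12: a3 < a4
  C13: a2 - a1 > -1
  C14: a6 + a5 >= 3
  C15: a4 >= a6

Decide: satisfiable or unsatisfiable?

Constraints 2, 3, 5, and 8 give a1 − a6 ≥ 0, a6 − a2 ≥ 0, a2 − a5 ≥ 2, a5 − a1 ≥ 0.
Adding all 4 inequalities: the left sides telescope to 0, and the right sides sum to 0 + 0 + 2 + 0 = 2. So 0 ≥ 2, which is false.

Unsatisfiable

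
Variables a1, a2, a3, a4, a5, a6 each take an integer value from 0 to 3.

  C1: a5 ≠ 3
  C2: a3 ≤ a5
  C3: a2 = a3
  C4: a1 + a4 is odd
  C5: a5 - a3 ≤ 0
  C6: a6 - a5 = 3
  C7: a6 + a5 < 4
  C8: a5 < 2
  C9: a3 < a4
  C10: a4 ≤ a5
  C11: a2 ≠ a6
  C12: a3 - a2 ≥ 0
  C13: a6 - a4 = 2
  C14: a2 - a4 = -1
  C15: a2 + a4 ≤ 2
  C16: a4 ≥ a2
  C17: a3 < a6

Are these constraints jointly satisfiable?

Unsatisfiable

Constraints 5, 9, and 10 give a4 ≤ a5, a5 ≤ a3, a3 < a4. Chaining: a4 ≤ a5 ≤ a3 < a4, which forces a4 < a4 — impossible.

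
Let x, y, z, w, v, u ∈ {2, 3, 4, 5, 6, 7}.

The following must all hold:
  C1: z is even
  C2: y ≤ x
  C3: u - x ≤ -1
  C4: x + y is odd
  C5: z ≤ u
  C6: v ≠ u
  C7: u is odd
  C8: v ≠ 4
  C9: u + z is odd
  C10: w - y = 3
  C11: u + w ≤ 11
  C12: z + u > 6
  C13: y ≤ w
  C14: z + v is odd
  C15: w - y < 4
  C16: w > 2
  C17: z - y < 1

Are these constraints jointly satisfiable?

Satisfiable

Take x = 7, y = 2, z = 2, w = 5, v = 7, u = 5. Then constraint 3: u - x = -2; constraint 10: w - y = 3; constraint 11: u + w = 10, and every other listed constraint is also met.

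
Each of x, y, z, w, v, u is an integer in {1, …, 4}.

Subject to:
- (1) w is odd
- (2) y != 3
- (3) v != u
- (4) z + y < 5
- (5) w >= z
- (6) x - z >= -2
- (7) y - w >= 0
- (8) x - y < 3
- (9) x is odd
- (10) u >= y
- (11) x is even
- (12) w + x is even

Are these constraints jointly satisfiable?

Constraint 1 makes w odd and constraint 11 makes x even, so w + x must be odd. Constraint 12 says w + x is even — contradiction.

Unsatisfiable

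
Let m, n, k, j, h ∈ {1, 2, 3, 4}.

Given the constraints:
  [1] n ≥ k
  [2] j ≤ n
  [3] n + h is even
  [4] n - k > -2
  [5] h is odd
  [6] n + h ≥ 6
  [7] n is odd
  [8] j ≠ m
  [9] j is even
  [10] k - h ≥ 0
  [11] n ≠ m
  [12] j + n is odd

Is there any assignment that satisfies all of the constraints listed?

One satisfying assignment is m = 4, n = 3, k = 3, j = 2, h = 3.
For the less obvious constraints — constraint 4: n - k = 0; constraint 6: n + h = 6 — and the others hold by inspection.

Satisfiable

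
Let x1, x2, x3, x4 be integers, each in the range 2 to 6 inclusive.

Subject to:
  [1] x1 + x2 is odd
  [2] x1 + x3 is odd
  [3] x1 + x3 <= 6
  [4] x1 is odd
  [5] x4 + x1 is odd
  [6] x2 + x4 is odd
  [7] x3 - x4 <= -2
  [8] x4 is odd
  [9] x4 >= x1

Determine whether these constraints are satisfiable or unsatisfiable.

Unsatisfiable

Constraint 8 makes x4 odd and constraint 4 makes x1 odd, so x4 + x1 must be even. Constraint 5 says x4 + x1 is odd — contradiction.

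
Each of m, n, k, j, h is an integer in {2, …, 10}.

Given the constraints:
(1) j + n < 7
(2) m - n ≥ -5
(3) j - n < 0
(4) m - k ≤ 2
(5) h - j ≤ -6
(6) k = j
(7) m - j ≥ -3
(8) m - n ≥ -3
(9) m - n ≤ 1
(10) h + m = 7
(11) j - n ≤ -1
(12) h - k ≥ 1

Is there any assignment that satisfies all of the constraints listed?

Unsatisfiable

Constraints 2, 4, 5, 11, and 12 give n − j ≥ 1, j − h ≥ 6, h − k ≥ 1, k − m ≥ -2, m − n ≥ -5.
Adding all 5 inequalities: the left sides telescope to 0, and the right sides sum to 1 + 6 + 1 + (-2) + (-5) = 1. So 0 ≥ 1, which is false.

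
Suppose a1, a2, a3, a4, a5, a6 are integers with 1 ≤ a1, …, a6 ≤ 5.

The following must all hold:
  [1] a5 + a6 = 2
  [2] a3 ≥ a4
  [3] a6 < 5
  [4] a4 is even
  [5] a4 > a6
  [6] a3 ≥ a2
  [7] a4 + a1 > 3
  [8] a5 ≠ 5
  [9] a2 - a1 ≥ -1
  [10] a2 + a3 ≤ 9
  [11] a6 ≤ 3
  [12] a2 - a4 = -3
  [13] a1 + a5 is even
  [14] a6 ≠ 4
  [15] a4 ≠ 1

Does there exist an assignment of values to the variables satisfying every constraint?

The assignment a1 = 1, a2 = 1, a3 = 5, a4 = 4, a5 = 1, a6 = 1 works:
  constraint 1 holds since a5 + a6 = 2.
  constraint 7 holds since a4 + a1 = 5.
  constraint 9 holds since a2 - a1 = 0.
The rest check out directly.

Satisfiable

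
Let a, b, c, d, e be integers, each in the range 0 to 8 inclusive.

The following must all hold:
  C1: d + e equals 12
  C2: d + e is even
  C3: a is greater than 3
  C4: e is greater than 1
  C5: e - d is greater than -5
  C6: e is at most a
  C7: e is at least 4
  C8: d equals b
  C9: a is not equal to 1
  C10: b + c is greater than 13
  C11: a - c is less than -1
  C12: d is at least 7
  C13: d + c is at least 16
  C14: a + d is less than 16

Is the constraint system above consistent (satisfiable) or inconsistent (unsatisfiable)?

Satisfiable

Setting (a, b, c, d, e) = (6, 8, 8, 8, 4) satisfies everything: constraint 1: d + e = 12; constraint 5: e - d = -4; constraint 10: b + c = 16, and the others follow.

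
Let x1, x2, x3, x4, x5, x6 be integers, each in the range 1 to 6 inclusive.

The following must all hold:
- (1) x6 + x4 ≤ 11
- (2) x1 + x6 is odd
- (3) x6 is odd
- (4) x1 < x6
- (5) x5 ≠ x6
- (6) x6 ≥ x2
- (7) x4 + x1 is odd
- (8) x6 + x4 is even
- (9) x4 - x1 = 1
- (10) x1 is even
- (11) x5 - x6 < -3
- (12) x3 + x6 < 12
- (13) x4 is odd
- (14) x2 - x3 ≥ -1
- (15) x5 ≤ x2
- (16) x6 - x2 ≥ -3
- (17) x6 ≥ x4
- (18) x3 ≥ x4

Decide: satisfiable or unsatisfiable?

Take x1 = 2, x2 = 5, x3 = 6, x4 = 3, x5 = 1, x6 = 5. Then constraint 1: x6 + x4 = 8; constraint 9: x4 - x1 = 1, and every other listed constraint is also met.

Satisfiable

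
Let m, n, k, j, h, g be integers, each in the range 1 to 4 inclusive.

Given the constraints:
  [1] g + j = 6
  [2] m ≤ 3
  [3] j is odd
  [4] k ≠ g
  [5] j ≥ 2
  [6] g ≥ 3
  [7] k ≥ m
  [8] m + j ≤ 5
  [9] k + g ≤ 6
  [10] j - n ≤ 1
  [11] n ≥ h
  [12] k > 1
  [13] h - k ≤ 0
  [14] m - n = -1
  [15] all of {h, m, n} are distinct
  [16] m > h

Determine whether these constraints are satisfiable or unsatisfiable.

Take m = 2, n = 3, k = 2, j = 3, h = 1, g = 3. Then constraint 1: g + j = 6; constraint 8: m + j = 5, and every other listed constraint is also met.

Satisfiable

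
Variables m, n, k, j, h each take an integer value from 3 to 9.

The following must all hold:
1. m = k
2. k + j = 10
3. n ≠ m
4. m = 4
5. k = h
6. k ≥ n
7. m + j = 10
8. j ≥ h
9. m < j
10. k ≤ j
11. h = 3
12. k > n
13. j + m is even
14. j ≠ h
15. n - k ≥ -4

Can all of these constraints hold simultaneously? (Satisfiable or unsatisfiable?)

Unsatisfiable

Constraint 4 fixes m = 4 and constraint 11 fixes h = 3. Constraints 1 and 5 give m = k = h, so m = h. But 4 ≠ 3 — contradiction.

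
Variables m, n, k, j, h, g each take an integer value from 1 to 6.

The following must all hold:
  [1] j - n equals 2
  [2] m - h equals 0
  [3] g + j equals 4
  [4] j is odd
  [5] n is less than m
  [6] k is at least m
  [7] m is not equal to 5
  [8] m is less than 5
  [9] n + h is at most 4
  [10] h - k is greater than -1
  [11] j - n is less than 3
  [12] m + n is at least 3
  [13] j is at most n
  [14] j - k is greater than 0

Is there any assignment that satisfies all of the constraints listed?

Constraints 5, 6, 13, and 14 give j ≤ n, n < m, m ≤ k, k < j. Chaining: j ≤ n < m ≤ k < j, which forces j < j — impossible.

Unsatisfiable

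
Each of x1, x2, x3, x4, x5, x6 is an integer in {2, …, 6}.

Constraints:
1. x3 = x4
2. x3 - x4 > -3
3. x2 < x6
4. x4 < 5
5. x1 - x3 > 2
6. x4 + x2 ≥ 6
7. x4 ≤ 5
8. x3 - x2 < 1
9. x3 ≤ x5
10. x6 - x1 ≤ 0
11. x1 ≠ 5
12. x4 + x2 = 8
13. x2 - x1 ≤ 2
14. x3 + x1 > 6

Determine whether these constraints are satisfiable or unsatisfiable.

Satisfiable

Take x1 = 6, x2 = 5, x3 = 3, x4 = 3, x5 = 6, x6 = 6. Then constraint 2: x3 - x4 = 0; constraint 5: x1 - x3 = 3; constraint 6: x4 + x2 = 8, and every other listed constraint is also met.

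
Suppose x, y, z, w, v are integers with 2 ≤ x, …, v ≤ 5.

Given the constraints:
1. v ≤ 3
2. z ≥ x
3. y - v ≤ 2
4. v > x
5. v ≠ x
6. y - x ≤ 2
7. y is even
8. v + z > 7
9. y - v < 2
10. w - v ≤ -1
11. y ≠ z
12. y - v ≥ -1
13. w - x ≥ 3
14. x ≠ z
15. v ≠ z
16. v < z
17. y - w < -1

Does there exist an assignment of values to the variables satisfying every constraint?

Unsatisfiable

Constraints 6, 10, 12, and 13 give x − y ≥ -2, y − v ≥ -1, v − w ≥ 1, w − x ≥ 3.
Adding all 4 inequalities: the left sides telescope to 0, and the right sides sum to (-2) + (-1) + 1 + 3 = 1. So 0 ≥ 1, which is false.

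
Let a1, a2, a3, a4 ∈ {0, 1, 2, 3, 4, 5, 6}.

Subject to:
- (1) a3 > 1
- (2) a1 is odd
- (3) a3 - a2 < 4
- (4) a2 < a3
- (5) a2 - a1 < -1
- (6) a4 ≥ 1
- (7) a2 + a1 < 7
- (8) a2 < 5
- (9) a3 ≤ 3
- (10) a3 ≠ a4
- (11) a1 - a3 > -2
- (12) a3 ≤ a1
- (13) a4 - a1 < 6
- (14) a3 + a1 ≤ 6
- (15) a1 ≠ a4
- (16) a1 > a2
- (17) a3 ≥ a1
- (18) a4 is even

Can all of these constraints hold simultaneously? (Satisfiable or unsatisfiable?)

Setting (a1, a2, a3, a4) = (3, 1, 3, 6) satisfies everything: constraint 3: a3 - a2 = 2; constraint 5: a2 - a1 = -2, and the others follow.

Satisfiable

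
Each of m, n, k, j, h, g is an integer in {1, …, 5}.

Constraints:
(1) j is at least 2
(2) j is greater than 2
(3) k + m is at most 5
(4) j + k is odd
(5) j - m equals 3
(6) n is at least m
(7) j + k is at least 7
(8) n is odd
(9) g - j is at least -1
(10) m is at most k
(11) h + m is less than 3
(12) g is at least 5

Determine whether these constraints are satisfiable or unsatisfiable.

Take m = 1, n = 5, k = 3, j = 4, h = 1, g = 5. Then constraint 3: k + m = 4; constraint 5: j - m = 3, and every other listed constraint is also met.

Satisfiable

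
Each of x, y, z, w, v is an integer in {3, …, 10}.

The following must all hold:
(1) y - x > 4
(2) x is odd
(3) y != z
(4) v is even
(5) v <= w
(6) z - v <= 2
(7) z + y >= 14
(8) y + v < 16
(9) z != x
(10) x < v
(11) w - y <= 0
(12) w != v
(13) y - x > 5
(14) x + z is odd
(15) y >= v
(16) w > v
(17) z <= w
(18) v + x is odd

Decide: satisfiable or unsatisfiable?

The assignment x = 3, y = 10, z = 4, w = 10, v = 4 works:
  constraint 1 holds since y - x = 7.
  constraint 6 holds since z - v = 0.
  constraint 7 holds since z + y = 14.
The rest check out directly.

Satisfiable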